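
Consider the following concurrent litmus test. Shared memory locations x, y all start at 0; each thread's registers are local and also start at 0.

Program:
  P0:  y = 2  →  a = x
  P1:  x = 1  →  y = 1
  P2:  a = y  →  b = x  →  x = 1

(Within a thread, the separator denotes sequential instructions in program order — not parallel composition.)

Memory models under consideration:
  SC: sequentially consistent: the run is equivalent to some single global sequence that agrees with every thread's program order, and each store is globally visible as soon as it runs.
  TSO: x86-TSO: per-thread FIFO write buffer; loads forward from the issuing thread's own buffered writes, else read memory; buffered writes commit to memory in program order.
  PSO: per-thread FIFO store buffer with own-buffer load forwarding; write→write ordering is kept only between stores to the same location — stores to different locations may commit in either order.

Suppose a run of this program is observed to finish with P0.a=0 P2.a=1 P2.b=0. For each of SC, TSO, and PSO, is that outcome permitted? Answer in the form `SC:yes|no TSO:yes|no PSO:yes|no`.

outcome vector order: (P0.a,P2.a,P2.b)
under SC → 0/0/0 0/0/1 0/1/1 0/2/0 0/2/1 1/0/0 1/0/1 1/1/1 1/2/0 1/2/1
under TSO → 0/0/0 0/0/1 0/1/1 0/2/0 0/2/1 1/0/0 1/0/1 1/1/1 1/2/0 1/2/1
under PSO → 0/0/0 0/0/1 0/1/0 0/1/1 0/2/0 0/2/1 1/0/0 1/0/1 1/1/0 1/1/1 1/2/0 1/2/1
target 0/1/0 ∈ {PSO}

SC:no TSO:no PSO:yes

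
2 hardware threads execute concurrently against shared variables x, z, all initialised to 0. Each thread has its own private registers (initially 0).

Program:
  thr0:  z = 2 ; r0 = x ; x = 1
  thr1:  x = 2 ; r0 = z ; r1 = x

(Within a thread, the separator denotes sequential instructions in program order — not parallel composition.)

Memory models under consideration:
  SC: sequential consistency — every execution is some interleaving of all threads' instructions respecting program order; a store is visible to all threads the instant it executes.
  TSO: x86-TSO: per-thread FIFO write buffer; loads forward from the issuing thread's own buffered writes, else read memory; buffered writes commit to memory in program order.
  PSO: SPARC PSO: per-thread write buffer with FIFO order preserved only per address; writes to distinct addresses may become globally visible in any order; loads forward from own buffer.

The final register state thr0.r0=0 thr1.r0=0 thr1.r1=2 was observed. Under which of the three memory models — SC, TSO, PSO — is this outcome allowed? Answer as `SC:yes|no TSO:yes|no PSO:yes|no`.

SC:no TSO:yes PSO:yes

outcome vector order: (thr0.r0,thr1.r0,thr1.r1)
under SC → (0,2,1); (0,2,2); (2,0,1); (2,0,2); (2,2,1); (2,2,2)
under TSO → (0,0,1); (0,0,2); (0,2,1); (0,2,2); (2,0,1); (2,0,2); (2,2,1); (2,2,2)
under PSO → (0,0,1); (0,0,2); (0,2,1); (0,2,2); (2,0,1); (2,0,2); (2,2,1); (2,2,2)
target (0,0,2) ∈ {TSO,PSO}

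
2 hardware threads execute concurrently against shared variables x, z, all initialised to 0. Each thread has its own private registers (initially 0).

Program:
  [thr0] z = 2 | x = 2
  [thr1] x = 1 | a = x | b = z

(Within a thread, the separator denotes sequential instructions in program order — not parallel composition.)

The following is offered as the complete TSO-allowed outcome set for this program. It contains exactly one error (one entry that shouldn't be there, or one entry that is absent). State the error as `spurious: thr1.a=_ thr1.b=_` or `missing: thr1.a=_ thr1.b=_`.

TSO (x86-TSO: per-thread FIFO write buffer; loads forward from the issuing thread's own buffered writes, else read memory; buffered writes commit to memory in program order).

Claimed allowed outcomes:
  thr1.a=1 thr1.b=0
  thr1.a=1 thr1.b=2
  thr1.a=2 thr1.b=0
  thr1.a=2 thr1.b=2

outcome vector order: (thr1.a,thr1.b)
under TSO → 10; 12; 22
claimed∖TSO = {20}

spurious: thr1.a=2 thr1.b=0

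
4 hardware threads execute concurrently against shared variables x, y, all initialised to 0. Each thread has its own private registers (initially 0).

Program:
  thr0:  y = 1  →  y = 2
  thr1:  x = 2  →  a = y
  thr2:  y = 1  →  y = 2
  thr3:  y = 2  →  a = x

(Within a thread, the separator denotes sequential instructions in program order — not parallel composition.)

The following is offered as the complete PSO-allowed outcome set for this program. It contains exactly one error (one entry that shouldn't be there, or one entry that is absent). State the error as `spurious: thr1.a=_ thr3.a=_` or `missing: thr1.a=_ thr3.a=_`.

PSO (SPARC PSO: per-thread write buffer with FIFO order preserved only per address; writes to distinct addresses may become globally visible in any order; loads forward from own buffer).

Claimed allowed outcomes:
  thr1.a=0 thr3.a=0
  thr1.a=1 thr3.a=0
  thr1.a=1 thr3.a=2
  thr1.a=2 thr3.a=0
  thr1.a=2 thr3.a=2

outcome vector order: (thr1.a,thr3.a)
PSO: 6 outcomes — {(0,0), (0,2), (1,0), (1,2), (2,0), (2,2)}
PSO∖claimed = {(0,2)}

missing: thr1.a=0 thr3.a=2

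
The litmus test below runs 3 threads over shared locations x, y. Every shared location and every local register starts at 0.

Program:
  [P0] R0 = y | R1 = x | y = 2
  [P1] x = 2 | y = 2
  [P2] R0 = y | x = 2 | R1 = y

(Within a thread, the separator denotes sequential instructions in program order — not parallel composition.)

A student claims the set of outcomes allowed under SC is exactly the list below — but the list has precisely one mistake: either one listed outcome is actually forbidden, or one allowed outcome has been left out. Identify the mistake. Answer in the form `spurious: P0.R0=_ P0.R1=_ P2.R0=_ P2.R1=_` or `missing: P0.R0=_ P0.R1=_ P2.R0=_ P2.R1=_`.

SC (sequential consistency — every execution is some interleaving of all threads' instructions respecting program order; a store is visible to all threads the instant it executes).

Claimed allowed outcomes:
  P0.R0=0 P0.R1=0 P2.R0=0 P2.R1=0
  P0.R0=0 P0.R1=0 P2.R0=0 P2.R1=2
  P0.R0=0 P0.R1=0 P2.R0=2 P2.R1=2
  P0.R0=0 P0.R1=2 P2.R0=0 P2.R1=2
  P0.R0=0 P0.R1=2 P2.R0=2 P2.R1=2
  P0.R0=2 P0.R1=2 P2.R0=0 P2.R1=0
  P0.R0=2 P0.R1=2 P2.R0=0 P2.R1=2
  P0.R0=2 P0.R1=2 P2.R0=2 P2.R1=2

outcome vector order: (P0.R0,P0.R1,P2.R0,P2.R1)
[SC] allowed = {0/0/0/0; 0/0/0/2; 0/0/2/2; 0/2/0/0; 0/2/0/2; 0/2/2/2; 2/2/0/0; 2/2/0/2; 2/2/2/2}
SC∖claimed = {0/2/0/0}

missing: P0.R0=0 P0.R1=2 P2.R0=0 P2.R1=0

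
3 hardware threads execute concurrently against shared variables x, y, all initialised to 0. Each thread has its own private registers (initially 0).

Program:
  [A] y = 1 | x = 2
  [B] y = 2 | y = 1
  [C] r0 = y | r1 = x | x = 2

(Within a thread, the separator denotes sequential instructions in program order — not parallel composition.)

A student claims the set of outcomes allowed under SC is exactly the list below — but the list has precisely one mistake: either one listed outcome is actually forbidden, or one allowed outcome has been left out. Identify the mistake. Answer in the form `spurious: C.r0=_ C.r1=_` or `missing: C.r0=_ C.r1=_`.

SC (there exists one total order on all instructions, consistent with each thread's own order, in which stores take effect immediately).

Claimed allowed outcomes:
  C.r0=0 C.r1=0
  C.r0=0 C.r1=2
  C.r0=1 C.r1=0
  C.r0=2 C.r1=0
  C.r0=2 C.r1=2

outcome vector order: (C.r0,C.r1)
[SC] allowed = {0/0; 0/2; 1/0; 1/2; 2/0; 2/2}
SC∖claimed = {1/2}

missing: C.r0=1 C.r1=2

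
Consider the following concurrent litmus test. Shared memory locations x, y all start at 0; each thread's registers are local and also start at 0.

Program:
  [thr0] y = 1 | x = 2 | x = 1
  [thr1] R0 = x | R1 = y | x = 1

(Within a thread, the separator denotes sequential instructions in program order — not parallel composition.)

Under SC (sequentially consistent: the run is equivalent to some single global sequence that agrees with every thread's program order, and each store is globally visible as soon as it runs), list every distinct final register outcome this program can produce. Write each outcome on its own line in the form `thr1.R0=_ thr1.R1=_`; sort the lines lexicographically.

thr1.R0=0 thr1.R1=0
thr1.R0=0 thr1.R1=1
thr1.R0=1 thr1.R1=1
thr1.R0=2 thr1.R1=1

outcome vector order: (thr1.R0,thr1.R1)
|SC outcomes| = 4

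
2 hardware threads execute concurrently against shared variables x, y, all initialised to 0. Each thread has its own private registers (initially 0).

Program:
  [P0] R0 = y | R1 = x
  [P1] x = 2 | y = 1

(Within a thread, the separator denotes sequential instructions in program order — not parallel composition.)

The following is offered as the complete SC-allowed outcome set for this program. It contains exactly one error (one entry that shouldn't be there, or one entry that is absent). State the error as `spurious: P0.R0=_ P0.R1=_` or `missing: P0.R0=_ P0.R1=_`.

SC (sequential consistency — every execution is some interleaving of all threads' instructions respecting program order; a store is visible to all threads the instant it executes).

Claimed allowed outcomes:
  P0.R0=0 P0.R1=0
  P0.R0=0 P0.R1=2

outcome vector order: (P0.R0,P0.R1)
SC: 3 outcomes — {<0 0>, <0 2>, <1 2>}
SC∖claimed = {<1 2>}

missing: P0.R0=1 P0.R1=2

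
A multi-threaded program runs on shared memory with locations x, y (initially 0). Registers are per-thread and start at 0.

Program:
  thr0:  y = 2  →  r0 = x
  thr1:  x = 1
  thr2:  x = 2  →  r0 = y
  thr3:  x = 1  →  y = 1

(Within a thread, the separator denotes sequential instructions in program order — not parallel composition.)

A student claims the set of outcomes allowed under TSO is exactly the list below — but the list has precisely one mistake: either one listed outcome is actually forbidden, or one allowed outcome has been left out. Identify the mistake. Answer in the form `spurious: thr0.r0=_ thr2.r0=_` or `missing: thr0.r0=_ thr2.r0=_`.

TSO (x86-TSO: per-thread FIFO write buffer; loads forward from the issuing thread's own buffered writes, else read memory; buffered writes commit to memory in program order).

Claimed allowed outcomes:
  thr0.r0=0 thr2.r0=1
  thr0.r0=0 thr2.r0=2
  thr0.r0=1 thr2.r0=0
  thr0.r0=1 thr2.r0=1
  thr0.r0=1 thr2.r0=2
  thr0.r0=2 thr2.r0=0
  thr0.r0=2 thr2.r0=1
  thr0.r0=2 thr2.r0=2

outcome vector order: (thr0.r0,thr2.r0)
TSO (9): 0/0, 0/1, 0/2, 1/0, 1/1, 1/2, 2/0, 2/1, 2/2
TSO∖claimed = {0/0}

missing: thr0.r0=0 thr2.r0=0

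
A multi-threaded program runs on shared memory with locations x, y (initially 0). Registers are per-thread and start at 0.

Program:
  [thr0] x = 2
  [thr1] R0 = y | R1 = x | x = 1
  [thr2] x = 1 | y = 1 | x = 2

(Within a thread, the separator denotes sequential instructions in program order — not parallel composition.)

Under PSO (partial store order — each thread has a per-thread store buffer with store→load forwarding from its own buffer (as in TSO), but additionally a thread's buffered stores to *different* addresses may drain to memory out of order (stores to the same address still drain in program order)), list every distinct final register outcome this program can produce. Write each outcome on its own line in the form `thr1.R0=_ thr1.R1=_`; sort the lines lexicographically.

outcome vector order: (thr1.R0,thr1.R1)
|PSO outcomes| = 6

thr1.R0=0 thr1.R1=0
thr1.R0=0 thr1.R1=1
thr1.R0=0 thr1.R1=2
thr1.R0=1 thr1.R1=0
thr1.R0=1 thr1.R1=1
thr1.R0=1 thr1.R1=2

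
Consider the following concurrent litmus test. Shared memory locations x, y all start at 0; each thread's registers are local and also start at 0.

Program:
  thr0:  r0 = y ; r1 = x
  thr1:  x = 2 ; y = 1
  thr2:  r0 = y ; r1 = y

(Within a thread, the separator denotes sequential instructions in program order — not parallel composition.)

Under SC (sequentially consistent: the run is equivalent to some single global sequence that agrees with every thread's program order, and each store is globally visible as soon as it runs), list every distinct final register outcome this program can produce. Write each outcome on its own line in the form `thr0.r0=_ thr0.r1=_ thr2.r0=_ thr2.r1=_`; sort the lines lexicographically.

outcome vector order: (thr0.r0,thr0.r1,thr2.r0,thr2.r1)
|SC outcomes| = 9

thr0.r0=0 thr0.r1=0 thr2.r0=0 thr2.r1=0
thr0.r0=0 thr0.r1=0 thr2.r0=0 thr2.r1=1
thr0.r0=0 thr0.r1=0 thr2.r0=1 thr2.r1=1
thr0.r0=0 thr0.r1=2 thr2.r0=0 thr2.r1=0
thr0.r0=0 thr0.r1=2 thr2.r0=0 thr2.r1=1
thr0.r0=0 thr0.r1=2 thr2.r0=1 thr2.r1=1
thr0.r0=1 thr0.r1=2 thr2.r0=0 thr2.r1=0
thr0.r0=1 thr0.r1=2 thr2.r0=0 thr2.r1=1
thr0.r0=1 thr0.r1=2 thr2.r0=1 thr2.r1=1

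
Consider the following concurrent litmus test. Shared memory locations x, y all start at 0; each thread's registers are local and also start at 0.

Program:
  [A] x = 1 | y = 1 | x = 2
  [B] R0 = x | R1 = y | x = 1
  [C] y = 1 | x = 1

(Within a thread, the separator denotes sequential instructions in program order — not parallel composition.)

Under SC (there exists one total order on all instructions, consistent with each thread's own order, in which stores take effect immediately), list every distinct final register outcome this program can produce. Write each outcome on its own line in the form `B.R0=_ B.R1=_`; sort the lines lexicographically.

outcome vector order: (B.R0,B.R1)
|SC outcomes| = 5

B.R0=0 B.R1=0
B.R0=0 B.R1=1
B.R0=1 B.R1=0
B.R0=1 B.R1=1
B.R0=2 B.R1=1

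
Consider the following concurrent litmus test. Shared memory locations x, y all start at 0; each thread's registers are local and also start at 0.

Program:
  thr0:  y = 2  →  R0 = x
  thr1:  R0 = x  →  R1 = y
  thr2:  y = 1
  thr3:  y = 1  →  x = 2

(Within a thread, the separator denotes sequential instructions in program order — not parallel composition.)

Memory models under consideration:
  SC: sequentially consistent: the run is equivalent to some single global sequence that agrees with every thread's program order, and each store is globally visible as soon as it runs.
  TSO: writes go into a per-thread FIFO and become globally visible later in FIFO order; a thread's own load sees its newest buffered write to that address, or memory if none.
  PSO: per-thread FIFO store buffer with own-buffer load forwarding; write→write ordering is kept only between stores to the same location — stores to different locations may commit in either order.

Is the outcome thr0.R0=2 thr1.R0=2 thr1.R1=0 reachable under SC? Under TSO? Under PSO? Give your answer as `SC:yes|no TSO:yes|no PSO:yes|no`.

SC:no TSO:no PSO:yes

outcome vector order: (thr0.R0,thr1.R0,thr1.R1)
SC (10): 000, 001, 002, 021, 022, 200, 201, 202, 221, 222
TSO (10): 000, 001, 002, 021, 022, 200, 201, 202, 221, 222
PSO (12): 000, 001, 002, 020, 021, 022, 200, 201, 202, 220, 221, 222
target 220 ∈ {PSO}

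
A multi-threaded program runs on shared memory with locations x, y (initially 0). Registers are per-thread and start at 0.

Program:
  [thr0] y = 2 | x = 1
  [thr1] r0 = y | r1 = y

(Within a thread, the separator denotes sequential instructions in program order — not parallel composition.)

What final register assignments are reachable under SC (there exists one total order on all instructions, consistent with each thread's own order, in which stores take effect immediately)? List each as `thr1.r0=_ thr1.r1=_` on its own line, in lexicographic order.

thr1.r0=0 thr1.r1=0
thr1.r0=0 thr1.r1=2
thr1.r0=2 thr1.r1=2

outcome vector order: (thr1.r0,thr1.r1)
|SC outcomes| = 3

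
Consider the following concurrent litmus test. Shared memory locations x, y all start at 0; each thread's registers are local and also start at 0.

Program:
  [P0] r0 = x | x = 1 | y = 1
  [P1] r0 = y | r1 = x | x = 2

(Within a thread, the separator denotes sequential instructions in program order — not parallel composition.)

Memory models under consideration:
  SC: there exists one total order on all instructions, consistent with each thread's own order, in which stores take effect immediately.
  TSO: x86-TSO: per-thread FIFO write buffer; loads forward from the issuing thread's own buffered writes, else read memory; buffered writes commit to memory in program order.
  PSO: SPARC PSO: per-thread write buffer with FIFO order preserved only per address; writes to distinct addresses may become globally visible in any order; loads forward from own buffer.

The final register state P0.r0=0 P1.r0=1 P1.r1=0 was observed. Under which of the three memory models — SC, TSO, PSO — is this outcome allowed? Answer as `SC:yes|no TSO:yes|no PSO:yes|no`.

SC:no TSO:no PSO:yes

outcome vector order: (P0.r0,P1.r0,P1.r1)
SC: 4 outcomes — {<0 0 0> <0 0 1> <0 1 1> <2 0 0>}
TSO: 4 outcomes — {<0 0 0> <0 0 1> <0 1 1> <2 0 0>}
PSO: 5 outcomes — {<0 0 0> <0 0 1> <0 1 0> <0 1 1> <2 0 0>}
target <0 1 0> ∈ {PSO}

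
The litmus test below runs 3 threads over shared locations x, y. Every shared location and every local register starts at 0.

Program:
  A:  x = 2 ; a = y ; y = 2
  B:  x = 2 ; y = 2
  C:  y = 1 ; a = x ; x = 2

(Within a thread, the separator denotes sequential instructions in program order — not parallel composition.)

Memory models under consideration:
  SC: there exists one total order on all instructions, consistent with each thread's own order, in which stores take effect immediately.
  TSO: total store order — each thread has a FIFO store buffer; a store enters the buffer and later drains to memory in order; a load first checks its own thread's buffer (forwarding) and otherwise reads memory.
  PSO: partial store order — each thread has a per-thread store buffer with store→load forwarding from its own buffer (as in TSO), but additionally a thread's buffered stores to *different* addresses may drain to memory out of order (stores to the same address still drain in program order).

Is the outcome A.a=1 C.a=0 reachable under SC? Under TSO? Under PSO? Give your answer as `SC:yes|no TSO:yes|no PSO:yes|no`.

outcome vector order: (A.a,C.a)
under SC → 0/2 1/0 1/2 2/0 2/2
under TSO → 0/0 0/2 1/0 1/2 2/0 2/2
under PSO → 0/0 0/2 1/0 1/2 2/0 2/2
target 1/0 ∈ {SC,TSO,PSO}

SC:yes TSO:yes PSO:yes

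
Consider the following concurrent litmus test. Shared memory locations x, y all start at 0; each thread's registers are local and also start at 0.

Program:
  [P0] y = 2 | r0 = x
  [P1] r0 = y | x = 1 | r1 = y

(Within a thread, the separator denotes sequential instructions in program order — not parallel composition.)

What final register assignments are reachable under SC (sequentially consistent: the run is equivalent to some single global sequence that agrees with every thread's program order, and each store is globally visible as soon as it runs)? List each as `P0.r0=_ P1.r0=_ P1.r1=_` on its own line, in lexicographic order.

outcome vector order: (P0.r0,P1.r0,P1.r1)
|SC outcomes| = 5

P0.r0=0 P1.r0=0 P1.r1=2
P0.r0=0 P1.r0=2 P1.r1=2
P0.r0=1 P1.r0=0 P1.r1=0
P0.r0=1 P1.r0=0 P1.r1=2
P0.r0=1 P1.r0=2 P1.r1=2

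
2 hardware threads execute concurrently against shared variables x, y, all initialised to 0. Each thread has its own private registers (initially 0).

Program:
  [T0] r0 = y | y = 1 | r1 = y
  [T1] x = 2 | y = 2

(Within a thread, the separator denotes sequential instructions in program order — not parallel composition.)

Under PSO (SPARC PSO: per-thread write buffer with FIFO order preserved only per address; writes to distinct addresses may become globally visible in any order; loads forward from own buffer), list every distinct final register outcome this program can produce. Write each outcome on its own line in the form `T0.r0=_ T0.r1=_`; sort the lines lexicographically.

outcome vector order: (T0.r0,T0.r1)
|PSO outcomes| = 3

T0.r0=0 T0.r1=1
T0.r0=0 T0.r1=2
T0.r0=2 T0.r1=1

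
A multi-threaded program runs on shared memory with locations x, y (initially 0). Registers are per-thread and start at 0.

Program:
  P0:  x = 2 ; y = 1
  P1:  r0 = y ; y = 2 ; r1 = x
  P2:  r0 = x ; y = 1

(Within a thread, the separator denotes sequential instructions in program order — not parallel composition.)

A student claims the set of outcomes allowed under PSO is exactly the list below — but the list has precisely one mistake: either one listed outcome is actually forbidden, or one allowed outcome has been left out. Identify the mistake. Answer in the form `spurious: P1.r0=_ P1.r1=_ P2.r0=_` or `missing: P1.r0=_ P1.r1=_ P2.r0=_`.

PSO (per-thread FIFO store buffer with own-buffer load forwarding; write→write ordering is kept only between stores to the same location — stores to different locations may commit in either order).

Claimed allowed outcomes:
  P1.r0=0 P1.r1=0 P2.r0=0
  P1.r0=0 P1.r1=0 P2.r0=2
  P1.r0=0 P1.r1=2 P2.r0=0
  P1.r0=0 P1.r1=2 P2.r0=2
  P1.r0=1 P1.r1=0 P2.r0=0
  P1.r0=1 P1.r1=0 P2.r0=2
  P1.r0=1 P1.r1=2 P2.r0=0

outcome vector order: (P1.r0,P1.r1,P2.r0)
[PSO] allowed = {<0 0 0>; <0 0 2>; <0 2 0>; <0 2 2>; <1 0 0>; <1 0 2>; <1 2 0>; <1 2 2>}
PSO∖claimed = {<1 2 2>}

missing: P1.r0=1 P1.r1=2 P2.r0=2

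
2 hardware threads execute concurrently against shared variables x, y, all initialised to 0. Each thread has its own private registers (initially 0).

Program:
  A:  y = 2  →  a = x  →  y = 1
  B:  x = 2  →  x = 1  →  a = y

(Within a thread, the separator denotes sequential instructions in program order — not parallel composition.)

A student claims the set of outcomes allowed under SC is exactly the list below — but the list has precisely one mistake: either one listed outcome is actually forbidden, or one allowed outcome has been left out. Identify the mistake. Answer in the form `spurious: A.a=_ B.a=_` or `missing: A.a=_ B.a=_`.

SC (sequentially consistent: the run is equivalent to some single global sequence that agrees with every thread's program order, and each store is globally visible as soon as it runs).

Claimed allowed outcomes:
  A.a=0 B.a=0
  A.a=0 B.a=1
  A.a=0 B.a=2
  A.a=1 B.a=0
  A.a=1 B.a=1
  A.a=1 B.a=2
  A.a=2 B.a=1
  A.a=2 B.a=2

spurious: A.a=0 B.a=0

outcome vector order: (A.a,B.a)
SC: 7 outcomes — {01, 02, 10, 11, 12, 21, 22}
claimed∖SC = {00}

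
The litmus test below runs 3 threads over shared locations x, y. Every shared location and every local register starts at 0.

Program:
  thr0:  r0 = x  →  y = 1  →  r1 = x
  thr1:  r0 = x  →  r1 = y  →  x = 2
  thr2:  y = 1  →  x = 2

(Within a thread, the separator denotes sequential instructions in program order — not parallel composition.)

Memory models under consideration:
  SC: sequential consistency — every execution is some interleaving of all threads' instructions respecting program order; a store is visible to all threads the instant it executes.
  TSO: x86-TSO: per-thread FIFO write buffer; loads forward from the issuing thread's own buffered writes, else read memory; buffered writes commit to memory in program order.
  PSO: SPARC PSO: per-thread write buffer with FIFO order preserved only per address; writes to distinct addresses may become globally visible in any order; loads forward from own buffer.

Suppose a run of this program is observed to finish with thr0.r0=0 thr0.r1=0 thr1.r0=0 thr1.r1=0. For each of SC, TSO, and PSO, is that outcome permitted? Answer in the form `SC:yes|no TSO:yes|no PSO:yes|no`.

SC:yes TSO:yes PSO:yes

outcome vector order: (thr0.r0,thr0.r1,thr1.r0,thr1.r1)
under SC → <0 0 0 0> <0 0 0 1> <0 0 2 1> <0 2 0 0> <0 2 0 1> <0 2 2 1> <2 2 0 0> <2 2 0 1> <2 2 2 1>
under TSO → <0 0 0 0> <0 0 0 1> <0 0 2 1> <0 2 0 0> <0 2 0 1> <0 2 2 1> <2 2 0 0> <2 2 0 1> <2 2 2 1>
under PSO → <0 0 0 0> <0 0 0 1> <0 0 2 0> <0 0 2 1> <0 2 0 0> <0 2 0 1> <0 2 2 0> <0 2 2 1> <2 2 0 0> <2 2 0 1> <2 2 2 0> <2 2 2 1>
target <0 0 0 0> ∈ {SC,TSO,PSO}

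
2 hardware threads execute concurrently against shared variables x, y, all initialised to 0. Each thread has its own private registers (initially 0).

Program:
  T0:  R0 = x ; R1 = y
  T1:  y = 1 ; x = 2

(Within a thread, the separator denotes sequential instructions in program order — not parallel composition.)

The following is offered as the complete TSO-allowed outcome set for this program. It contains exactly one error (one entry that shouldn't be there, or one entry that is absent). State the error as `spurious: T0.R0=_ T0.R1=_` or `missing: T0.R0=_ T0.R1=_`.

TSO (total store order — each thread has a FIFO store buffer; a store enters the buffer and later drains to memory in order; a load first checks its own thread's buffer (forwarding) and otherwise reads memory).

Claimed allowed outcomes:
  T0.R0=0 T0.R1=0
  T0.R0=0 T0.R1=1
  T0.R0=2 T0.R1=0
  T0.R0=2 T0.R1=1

spurious: T0.R0=2 T0.R1=0

outcome vector order: (T0.R0,T0.R1)
TSO (3): 0/0; 0/1; 2/1
claimed∖TSO = {2/0}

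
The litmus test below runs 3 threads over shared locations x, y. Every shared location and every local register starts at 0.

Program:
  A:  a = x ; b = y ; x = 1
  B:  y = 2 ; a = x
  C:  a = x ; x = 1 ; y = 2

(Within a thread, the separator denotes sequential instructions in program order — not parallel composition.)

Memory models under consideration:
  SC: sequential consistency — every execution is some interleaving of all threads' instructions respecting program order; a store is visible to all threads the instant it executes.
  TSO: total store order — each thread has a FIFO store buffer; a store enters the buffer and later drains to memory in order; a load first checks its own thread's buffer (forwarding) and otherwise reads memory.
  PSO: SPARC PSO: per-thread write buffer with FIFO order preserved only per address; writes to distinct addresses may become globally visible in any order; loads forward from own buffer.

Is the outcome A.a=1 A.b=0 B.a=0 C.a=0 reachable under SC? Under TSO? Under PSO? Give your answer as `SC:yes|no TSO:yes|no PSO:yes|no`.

SC:no TSO:yes PSO:yes

outcome vector order: (A.a,A.b,B.a,C.a)
SC (11): (0,0,0,0); (0,0,0,1); (0,0,1,0); (0,0,1,1); (0,2,0,0); (0,2,0,1); (0,2,1,0); (0,2,1,1); (1,0,1,0); (1,2,0,0); (1,2,1,0)
TSO (12): (0,0,0,0); (0,0,0,1); (0,0,1,0); (0,0,1,1); (0,2,0,0); (0,2,0,1); (0,2,1,0); (0,2,1,1); (1,0,0,0); (1,0,1,0); (1,2,0,0); (1,2,1,0)
PSO (12): (0,0,0,0); (0,0,0,1); (0,0,1,0); (0,0,1,1); (0,2,0,0); (0,2,0,1); (0,2,1,0); (0,2,1,1); (1,0,0,0); (1,0,1,0); (1,2,0,0); (1,2,1,0)
target (1,0,0,0) ∈ {TSO,PSO}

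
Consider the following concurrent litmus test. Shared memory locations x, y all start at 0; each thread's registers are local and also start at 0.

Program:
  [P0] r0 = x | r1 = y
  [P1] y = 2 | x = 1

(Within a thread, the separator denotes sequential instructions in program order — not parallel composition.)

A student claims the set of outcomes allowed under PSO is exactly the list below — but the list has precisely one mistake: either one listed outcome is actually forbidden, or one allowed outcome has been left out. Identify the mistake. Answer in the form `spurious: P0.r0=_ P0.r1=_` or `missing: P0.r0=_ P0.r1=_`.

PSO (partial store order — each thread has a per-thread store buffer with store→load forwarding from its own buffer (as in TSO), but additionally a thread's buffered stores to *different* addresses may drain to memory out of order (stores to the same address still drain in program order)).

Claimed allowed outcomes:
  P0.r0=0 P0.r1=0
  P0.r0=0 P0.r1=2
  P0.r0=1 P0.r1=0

outcome vector order: (P0.r0,P0.r1)
under PSO → <0 0>; <0 2>; <1 0>; <1 2>
PSO∖claimed = {<1 2>}

missing: P0.r0=1 P0.r1=2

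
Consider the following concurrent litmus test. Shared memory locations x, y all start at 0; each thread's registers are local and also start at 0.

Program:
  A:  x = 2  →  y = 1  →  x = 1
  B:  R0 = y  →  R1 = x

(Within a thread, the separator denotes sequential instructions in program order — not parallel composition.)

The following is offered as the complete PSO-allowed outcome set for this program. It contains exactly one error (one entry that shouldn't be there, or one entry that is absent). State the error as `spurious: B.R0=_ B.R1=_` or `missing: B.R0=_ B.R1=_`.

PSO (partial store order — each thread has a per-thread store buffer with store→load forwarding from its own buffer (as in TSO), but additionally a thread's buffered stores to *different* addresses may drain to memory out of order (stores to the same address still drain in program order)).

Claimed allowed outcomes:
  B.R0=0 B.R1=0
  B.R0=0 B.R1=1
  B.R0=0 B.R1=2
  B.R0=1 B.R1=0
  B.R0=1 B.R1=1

outcome vector order: (B.R0,B.R1)
PSO (6): 0/0, 0/1, 0/2, 1/0, 1/1, 1/2
PSO∖claimed = {1/2}

missing: B.R0=1 B.R1=2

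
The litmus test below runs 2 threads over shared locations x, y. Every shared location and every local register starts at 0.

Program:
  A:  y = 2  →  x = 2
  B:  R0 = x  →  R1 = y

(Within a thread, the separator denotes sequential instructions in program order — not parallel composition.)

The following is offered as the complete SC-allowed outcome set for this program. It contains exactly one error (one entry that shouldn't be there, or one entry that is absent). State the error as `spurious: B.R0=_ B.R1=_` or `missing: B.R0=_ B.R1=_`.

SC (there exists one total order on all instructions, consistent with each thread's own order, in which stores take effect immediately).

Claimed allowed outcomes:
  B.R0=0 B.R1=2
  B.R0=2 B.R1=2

missing: B.R0=0 B.R1=0

outcome vector order: (B.R0,B.R1)
SC (3): 00 02 22
SC∖claimed = {00}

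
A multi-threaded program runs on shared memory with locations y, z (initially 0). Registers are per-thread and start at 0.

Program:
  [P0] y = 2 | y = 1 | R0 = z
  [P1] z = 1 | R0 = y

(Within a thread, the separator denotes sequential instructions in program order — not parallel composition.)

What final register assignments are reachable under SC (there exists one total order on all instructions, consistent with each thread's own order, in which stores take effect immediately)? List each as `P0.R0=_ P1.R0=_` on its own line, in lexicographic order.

outcome vector order: (P0.R0,P1.R0)
|SC outcomes| = 4

P0.R0=0 P1.R0=1
P0.R0=1 P1.R0=0
P0.R0=1 P1.R0=1
P0.R0=1 P1.R0=2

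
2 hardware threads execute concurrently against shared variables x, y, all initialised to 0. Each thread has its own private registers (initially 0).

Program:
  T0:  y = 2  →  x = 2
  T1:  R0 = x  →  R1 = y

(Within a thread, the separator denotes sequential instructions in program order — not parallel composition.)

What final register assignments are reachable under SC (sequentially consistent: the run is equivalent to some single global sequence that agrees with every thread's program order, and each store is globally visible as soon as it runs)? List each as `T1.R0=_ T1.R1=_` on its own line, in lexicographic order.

T1.R0=0 T1.R1=0
T1.R0=0 T1.R1=2
T1.R0=2 T1.R1=2

outcome vector order: (T1.R0,T1.R1)
|SC outcomes| = 3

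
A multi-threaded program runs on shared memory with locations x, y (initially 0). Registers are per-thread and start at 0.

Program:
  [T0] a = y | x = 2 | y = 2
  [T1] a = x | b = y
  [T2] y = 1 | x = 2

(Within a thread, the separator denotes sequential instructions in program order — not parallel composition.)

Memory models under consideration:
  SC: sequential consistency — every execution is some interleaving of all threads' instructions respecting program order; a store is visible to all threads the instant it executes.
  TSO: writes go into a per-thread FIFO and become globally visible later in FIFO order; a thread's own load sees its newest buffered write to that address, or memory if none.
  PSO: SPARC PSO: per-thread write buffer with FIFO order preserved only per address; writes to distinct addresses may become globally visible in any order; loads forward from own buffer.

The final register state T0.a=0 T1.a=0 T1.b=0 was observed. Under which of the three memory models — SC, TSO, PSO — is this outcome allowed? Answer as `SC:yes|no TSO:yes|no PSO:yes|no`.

SC:yes TSO:yes PSO:yes

outcome vector order: (T0.a,T1.a,T1.b)
under SC → 000 001 002 020 021 022 100 101 102 121 122
under TSO → 000 001 002 020 021 022 100 101 102 121 122
under PSO → 000 001 002 020 021 022 100 101 102 120 121 122
target 000 ∈ {SC,TSO,PSO}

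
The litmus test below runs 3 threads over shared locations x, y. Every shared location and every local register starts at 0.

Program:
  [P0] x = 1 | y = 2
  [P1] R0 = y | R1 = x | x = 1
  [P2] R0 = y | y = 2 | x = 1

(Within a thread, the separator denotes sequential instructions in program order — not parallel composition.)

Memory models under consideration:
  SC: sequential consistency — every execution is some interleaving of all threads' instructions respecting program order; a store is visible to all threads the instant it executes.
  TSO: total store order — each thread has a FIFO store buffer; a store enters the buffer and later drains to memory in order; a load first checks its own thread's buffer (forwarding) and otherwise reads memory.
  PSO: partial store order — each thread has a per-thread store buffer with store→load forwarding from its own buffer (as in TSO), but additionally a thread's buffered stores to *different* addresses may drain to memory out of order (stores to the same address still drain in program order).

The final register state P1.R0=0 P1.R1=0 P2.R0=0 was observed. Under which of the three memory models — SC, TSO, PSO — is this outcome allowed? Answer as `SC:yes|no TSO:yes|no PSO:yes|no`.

SC:yes TSO:yes PSO:yes

outcome vector order: (P1.R0,P1.R1,P2.R0)
SC (7): <0 0 0>; <0 0 2>; <0 1 0>; <0 1 2>; <2 0 0>; <2 1 0>; <2 1 2>
TSO (7): <0 0 0>; <0 0 2>; <0 1 0>; <0 1 2>; <2 0 0>; <2 1 0>; <2 1 2>
PSO (8): <0 0 0>; <0 0 2>; <0 1 0>; <0 1 2>; <2 0 0>; <2 0 2>; <2 1 0>; <2 1 2>
target <0 0 0> ∈ {SC,TSO,PSO}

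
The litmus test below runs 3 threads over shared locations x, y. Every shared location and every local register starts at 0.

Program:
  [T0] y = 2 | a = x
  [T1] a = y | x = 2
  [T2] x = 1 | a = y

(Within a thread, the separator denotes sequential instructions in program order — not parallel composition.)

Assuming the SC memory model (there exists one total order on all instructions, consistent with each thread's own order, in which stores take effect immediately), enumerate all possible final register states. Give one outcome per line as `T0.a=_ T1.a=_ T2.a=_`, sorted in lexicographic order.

T0.a=0 T1.a=0 T2.a=2
T0.a=0 T1.a=2 T2.a=2
T0.a=1 T1.a=0 T2.a=0
T0.a=1 T1.a=0 T2.a=2
T0.a=1 T1.a=2 T2.a=0
T0.a=1 T1.a=2 T2.a=2
T0.a=2 T1.a=0 T2.a=0
T0.a=2 T1.a=0 T2.a=2
T0.a=2 T1.a=2 T2.a=0
T0.a=2 T1.a=2 T2.a=2

outcome vector order: (T0.a,T1.a,T2.a)
|SC outcomes| = 10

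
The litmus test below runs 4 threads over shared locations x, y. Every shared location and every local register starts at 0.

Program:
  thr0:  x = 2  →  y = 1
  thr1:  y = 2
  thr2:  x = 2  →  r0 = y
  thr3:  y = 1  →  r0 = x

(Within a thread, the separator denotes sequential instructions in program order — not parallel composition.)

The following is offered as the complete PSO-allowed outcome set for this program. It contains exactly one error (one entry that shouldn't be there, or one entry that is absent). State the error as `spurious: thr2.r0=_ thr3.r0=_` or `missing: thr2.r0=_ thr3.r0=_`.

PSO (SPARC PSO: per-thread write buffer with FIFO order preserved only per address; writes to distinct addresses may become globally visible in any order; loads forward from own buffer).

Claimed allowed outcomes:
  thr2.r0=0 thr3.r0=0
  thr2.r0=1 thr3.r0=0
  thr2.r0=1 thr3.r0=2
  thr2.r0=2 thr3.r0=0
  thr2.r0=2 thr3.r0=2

outcome vector order: (thr2.r0,thr3.r0)
[PSO] allowed = {00; 02; 10; 12; 20; 22}
PSO∖claimed = {02}

missing: thr2.r0=0 thr3.r0=2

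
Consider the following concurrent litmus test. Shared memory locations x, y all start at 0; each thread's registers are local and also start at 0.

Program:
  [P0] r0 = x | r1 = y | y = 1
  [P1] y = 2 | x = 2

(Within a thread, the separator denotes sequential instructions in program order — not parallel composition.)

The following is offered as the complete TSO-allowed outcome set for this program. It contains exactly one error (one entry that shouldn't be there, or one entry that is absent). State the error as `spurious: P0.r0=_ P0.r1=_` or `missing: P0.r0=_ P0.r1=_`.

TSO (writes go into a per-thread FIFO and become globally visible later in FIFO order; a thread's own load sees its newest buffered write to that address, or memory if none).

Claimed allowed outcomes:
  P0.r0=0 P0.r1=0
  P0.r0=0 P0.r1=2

outcome vector order: (P0.r0,P0.r1)
[TSO] allowed = {<0 0> <0 2> <2 2>}
TSO∖claimed = {<2 2>}

missing: P0.r0=2 P0.r1=2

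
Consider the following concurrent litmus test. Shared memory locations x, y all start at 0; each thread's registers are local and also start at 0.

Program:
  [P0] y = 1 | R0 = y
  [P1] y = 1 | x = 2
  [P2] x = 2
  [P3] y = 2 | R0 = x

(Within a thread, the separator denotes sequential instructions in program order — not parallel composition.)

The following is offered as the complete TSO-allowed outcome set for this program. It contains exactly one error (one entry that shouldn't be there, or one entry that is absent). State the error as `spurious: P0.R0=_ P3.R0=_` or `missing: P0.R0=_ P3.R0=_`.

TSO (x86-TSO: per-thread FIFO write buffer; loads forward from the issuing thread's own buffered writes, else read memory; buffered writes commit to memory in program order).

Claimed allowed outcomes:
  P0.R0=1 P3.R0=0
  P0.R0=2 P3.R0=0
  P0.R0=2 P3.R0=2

missing: P0.R0=1 P3.R0=2

outcome vector order: (P0.R0,P3.R0)
under TSO → <1 0>; <1 2>; <2 0>; <2 2>
TSO∖claimed = {<1 2>}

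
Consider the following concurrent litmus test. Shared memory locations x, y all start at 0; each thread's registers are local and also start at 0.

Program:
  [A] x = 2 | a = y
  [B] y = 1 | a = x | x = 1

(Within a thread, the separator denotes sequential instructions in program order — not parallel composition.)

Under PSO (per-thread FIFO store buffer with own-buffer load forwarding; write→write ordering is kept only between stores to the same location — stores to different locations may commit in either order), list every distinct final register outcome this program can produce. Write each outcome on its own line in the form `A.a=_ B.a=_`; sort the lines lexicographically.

A.a=0 B.a=0
A.a=0 B.a=2
A.a=1 B.a=0
A.a=1 B.a=2

outcome vector order: (A.a,B.a)
|PSO outcomes| = 4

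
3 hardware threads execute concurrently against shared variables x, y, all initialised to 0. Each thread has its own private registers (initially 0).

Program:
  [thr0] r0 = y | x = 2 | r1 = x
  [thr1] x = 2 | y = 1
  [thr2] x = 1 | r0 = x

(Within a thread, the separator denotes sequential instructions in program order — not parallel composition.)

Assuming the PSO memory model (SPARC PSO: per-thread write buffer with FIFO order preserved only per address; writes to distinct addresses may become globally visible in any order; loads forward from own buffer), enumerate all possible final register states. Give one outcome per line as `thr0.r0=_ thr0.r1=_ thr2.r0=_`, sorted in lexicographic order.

outcome vector order: (thr0.r0,thr0.r1,thr2.r0)
|PSO outcomes| = 8

thr0.r0=0 thr0.r1=1 thr2.r0=1
thr0.r0=0 thr0.r1=1 thr2.r0=2
thr0.r0=0 thr0.r1=2 thr2.r0=1
thr0.r0=0 thr0.r1=2 thr2.r0=2
thr0.r0=1 thr0.r1=1 thr2.r0=1
thr0.r0=1 thr0.r1=1 thr2.r0=2
thr0.r0=1 thr0.r1=2 thr2.r0=1
thr0.r0=1 thr0.r1=2 thr2.r0=2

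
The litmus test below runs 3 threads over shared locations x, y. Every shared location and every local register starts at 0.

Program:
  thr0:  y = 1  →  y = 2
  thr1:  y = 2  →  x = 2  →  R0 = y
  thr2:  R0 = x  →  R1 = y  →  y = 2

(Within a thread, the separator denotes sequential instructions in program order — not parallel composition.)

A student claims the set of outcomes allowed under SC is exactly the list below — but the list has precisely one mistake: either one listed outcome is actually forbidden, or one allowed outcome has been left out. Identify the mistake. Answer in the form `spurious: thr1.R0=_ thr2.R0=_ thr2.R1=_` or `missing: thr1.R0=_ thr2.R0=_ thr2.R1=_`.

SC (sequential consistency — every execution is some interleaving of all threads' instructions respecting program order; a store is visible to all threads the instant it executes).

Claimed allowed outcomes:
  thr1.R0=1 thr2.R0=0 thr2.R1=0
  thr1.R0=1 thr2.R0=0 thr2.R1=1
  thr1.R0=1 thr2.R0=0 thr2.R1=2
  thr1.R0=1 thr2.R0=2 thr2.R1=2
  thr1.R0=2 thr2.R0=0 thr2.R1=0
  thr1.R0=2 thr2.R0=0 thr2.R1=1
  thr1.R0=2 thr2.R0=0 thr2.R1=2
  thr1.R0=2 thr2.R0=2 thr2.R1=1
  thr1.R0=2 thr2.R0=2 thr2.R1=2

missing: thr1.R0=1 thr2.R0=2 thr2.R1=1

outcome vector order: (thr1.R0,thr2.R0,thr2.R1)
[SC] allowed = {(1,0,0), (1,0,1), (1,0,2), (1,2,1), (1,2,2), (2,0,0), (2,0,1), (2,0,2), (2,2,1), (2,2,2)}
SC∖claimed = {(1,2,1)}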